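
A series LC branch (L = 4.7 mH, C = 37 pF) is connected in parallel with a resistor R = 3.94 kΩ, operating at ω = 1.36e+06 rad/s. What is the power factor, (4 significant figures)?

0.9598

X_L = ωL = 6392 Ω
X_C = 1/(ωC) = 19870 Ω
Branch 1: Z₁ = R = 3940 Ω
Branch 2 (series LC): Z₂ = j(X_L − X_C) = −j13480 Ω
Parallel: Z = Z₁Z₂/(Z₁+Z₂), |Z| = 3782 Ω, ∠Z = -16.29°
cos φ = cos(-16.29°) = 0.9598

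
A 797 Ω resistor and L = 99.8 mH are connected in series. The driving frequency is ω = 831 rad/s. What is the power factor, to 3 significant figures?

X_L = ωL = 82.9 Ω
Z = 797 + j82.9 Ω
|Z| = √(797² + 82.9²) = 801 Ω
∠Z = arctan(82.9/797) = 5.94°
cos φ = cos(5.94°) = 0.995

0.995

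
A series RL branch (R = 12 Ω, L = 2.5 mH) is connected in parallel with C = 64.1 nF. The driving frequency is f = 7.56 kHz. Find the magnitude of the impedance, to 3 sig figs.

187 Ω

ω = 2πf = 47500 rad/s
X_L = ωL = 119 Ω
X_C = 1/(ωC) = 328 Ω
Branch 1 (R+jX_L): Z₁ = 12.0 + j119 Ω, |Z₁| = 119 Ω
Branch 2 (−jX_C): Z₂ = −j328 Ω
Parallel: Z = Z₁Z₂/(Z₁+Z₂), |Z| = 187 Ω, ∠Z = 81.0°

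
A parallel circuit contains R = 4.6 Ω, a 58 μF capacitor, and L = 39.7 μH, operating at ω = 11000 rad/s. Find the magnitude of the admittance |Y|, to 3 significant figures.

1.67 S

X_L = ωL = 0.437 Ω
X_C = 1/(ωC) = 1.57 Ω
Parallel: admittances add. Y = 1/R + 1/(jωL) + jωC
Y = (0.217 − j1.65) S
|Y| = 1.67 S → |Z| = 1/|Y| = 0.600 Ω, ∠Z = −∠Y = 82.5°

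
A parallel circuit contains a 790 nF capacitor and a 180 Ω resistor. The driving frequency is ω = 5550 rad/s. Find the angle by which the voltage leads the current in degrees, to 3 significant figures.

X_C = 1/(ωC) = 228 Ω
Parallel: admittances add. Y = 1/R + jωC
Y = (0.00556 + j0.00438) S
|Y| = 0.00708 S → |Z| = 1/|Y| = 141 Ω, ∠Z = −∠Y = -38.3°

-38.3°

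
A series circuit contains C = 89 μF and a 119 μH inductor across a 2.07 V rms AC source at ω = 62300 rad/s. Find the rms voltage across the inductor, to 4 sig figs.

X_L = ωL = 7.414 Ω
X_C = 1/(ωC) = 0.1804 Ω
Net reactance X = X_L − X_C = 7.233 Ω
Z = j7.233 Ω
|Z| = √(0² + 7.233²) = 7.233 Ω
I = V/|Z| = 286.2 mA
V_L = I·|Z_L| = 0.2862 × 7.414 = 2.122 V

2.122 V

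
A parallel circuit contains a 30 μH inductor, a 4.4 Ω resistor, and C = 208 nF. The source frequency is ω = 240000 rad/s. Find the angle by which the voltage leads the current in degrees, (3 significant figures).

X_L = ωL = 7.20 Ω
X_C = 1/(ωC) = 20.0 Ω
Parallel: admittances add. Y = 1/R + 1/(jωL) + jωC
Y = (0.227 − j0.0890) S
|Y| = 0.244 S → |Z| = 1/|Y| = 4.10 Ω, ∠Z = −∠Y = 21.4°

21.4°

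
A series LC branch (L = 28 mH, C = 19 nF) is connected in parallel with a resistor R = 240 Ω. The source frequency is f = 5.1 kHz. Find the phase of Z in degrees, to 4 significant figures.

ω = 2πf = 32040 rad/s
X_L = ωL = 897.2 Ω
X_C = 1/(ωC) = 1642 Ω
Branch 1: Z₁ = R = 240.0 Ω
Branch 2 (series LC): Z₂ = j(X_L − X_C) = −j745.2 Ω
Parallel: Z = Z₁Z₂/(Z₁+Z₂), |Z| = 228.4 Ω, ∠Z = -17.85°

-17.85°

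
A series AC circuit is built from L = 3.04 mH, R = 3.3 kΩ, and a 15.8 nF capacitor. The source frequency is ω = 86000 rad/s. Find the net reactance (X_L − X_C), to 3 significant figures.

-475 Ω

X_L = ωL = 261 Ω
X_C = 1/(ωC) = 736 Ω
X = 261 − 736 = -475 Ω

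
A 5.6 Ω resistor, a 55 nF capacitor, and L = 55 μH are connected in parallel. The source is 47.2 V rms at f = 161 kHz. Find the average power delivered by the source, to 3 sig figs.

398 W

ω = 2πf = 1.012e+06 rad/s
X_L = ωL = 55.6 Ω
X_C = 1/(ωC) = 18.0 Ω
Parallel: admittances add. Y = 1/R + 1/(jωL) + jωC
Y = (0.179 + j0.0377) S
|Y| = 0.183 S → |Z| = 1/|Y| = 5.48 Ω, ∠Z = −∠Y = -11.9°
I = V/|Z| = 8.61 A
P = VI cos φ = 47.2 × 8.61 × cos(-11.9°) = 398 W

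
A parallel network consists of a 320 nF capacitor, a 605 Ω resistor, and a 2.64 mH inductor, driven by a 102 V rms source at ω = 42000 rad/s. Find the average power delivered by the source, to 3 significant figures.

17.2 W

X_L = ωL = 111 Ω
X_C = 1/(ωC) = 74.4 Ω
Parallel: admittances add. Y = 1/R + 1/(jωL) + jωC
Y = (0.00165 + j0.00442) S
|Y| = 0.00472 S → |Z| = 1/|Y| = 212 Ω, ∠Z = −∠Y = -69.5°
I = V/|Z| = 481 mA
P = VI cos φ = 102 × 0.481 × cos(-69.5°) = 17.2 W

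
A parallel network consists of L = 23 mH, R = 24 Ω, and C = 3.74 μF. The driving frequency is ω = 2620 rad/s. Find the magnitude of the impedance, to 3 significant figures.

23.7 Ω

X_L = ωL = 60.3 Ω
X_C = 1/(ωC) = 102 Ω
Parallel: admittances add. Y = 1/R + 1/(jωL) + jωC
Y = (0.0417 − j0.00680) S
|Y| = 0.0422 S → |Z| = 1/|Y| = 23.7 Ω, ∠Z = −∠Y = 9.26°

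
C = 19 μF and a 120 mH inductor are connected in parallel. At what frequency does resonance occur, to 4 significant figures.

105.4 Hz

ω₀ = 1/√(LC) = 1/√(0.12 × 1.9e-05) = 662.3 rad/s
f₀ = ω₀/(2π) = 105.4 Hz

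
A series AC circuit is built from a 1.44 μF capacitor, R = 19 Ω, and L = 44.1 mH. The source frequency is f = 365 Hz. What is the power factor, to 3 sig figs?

ω = 2πf = 2293 rad/s
X_L = ωL = 101 Ω
X_C = 1/(ωC) = 303 Ω
Net reactance X = X_L − X_C = -202 Ω
Z = 19.0 − j202 Ω
|Z| = √(19.0² + 202²) = 203 Ω
∠Z = arctan(-202/19.0) = -84.6°
cos φ = cos(-84.6°) = 0.0938

0.0938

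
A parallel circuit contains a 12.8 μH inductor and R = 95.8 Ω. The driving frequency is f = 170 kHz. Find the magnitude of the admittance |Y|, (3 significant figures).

ω = 2πf = 1.068e+06 rad/s
X_L = ωL = 13.7 Ω
Parallel: admittances add. Y = 1/R + 1/(jωL)
Y = (0.0104 − j0.0731) S
|Y| = 0.0739 S → |Z| = 1/|Y| = 13.5 Ω, ∠Z = −∠Y = 81.9°

73.9 mS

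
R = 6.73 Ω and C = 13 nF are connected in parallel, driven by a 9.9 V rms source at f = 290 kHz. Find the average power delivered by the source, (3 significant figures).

ω = 2πf = 1.822e+06 rad/s
X_C = 1/(ωC) = 42.2 Ω
Parallel: admittances add. Y = 1/R + jωC
Y = (0.149 + j0.0237) S
|Y| = 0.150 S → |Z| = 1/|Y| = 6.65 Ω, ∠Z = −∠Y = -9.06°
I = V/|Z| = 1.49 A
P = VI cos φ = 9.9 × 1.49 × cos(-9.06°) = 14.6 W

14.6 W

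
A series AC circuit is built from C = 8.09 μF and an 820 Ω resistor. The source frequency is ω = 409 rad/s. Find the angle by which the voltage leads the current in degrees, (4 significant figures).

X_C = 1/(ωC) = 302.2 Ω
Z = 820.0 − j302.2 Ω
|Z| = √(820.0² + 302.2²) = 873.9 Ω
∠Z = arctan(-302.2/820.0) = -20.23°

-20.23°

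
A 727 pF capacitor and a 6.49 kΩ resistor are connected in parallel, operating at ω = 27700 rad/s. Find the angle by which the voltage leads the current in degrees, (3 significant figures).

X_C = 1/(ωC) = 49700 Ω
Parallel: admittances add. Y = 1/R + jωC
Y = (0.000154 + j2.01e-05) S
|Y| = 0.000155 S → |Z| = 1/|Y| = 6440 Ω, ∠Z = −∠Y = -7.45°

-7.45°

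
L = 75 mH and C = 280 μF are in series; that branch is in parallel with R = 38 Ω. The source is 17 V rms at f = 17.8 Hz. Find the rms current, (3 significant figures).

ω = 2πf = 111.8 rad/s
X_L = ωL = 8.39 Ω
X_C = 1/(ωC) = 31.9 Ω
Branch 1: Z₁ = R = 38.0 Ω
Branch 2 (series LC): Z₂ = j(X_L − X_C) = −j23.5 Ω
Parallel: Z = Z₁Z₂/(Z₁+Z₂), |Z| = 20.0 Ω, ∠Z = -58.2°
I = V/|Z| = 17/20.0 = 849 mA

849 mA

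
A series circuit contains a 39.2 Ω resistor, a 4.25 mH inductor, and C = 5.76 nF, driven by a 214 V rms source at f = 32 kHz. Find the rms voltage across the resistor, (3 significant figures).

ω = 2πf = 201100 rad/s
X_L = ωL = 855 Ω
X_C = 1/(ωC) = 863 Ω
Net reactance X = X_L − X_C = -8.96 Ω
Z = 39.2 − j8.96 Ω
|Z| = √(39.2² + 8.96²) = 40.2 Ω
I = V/|Z| = 5.32 A
V_R = I·|Z_R| = 5.32 × 39.2 = 209 V

209 V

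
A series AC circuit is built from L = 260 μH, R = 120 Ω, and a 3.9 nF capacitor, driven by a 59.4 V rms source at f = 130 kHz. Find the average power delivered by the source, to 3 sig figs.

ω = 2πf = 816800 rad/s
X_L = ωL = 212 Ω
X_C = 1/(ωC) = 314 Ω
Net reactance X = X_L − X_C = -102 Ω
Z = 120 − j102 Ω
|Z| = √(120² + 102²) = 157 Ω
∠Z = arctan(-102/120) = -40.2°
I = V/|Z| = 378 mA
P = VI cos φ = 59.4 × 0.378 × cos(-40.2°) = 17.1 W

17.1 W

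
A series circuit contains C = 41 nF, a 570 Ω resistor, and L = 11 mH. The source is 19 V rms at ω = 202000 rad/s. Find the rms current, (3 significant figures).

8.73 mA

X_L = ωL = 2220 Ω
X_C = 1/(ωC) = 121 Ω
Net reactance X = X_L − X_C = 2100 Ω
Z = 570 + j2100 Ω
|Z| = √(570² + 2100²) = 2180 Ω
I = V/|Z| = 19/2180 = 8.73 mA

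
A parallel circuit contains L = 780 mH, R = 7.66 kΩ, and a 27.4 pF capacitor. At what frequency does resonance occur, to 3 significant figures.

ω₀ = 1/√(LC) = 1/√(0.78 × 2.74e-11) = 216300 rad/s
f₀ = ω₀/(2π) = 34.4 kHz

34.4 kHz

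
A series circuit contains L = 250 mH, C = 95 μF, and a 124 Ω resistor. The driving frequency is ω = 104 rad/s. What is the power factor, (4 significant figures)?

X_L = ωL = 26.00 Ω
X_C = 1/(ωC) = 101.2 Ω
Net reactance X = X_L − X_C = -75.21 Ω
Z = 124.0 − j75.21 Ω
|Z| = √(124.0² + 75.21²) = 145.0 Ω
∠Z = arctan(-75.21/124.0) = -31.24°
cos φ = cos(-31.24°) = 0.8550

0.8550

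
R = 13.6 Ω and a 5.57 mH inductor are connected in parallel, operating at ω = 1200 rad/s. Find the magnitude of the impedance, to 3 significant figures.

X_L = ωL = 6.68 Ω
Parallel: admittances add. Y = 1/R + 1/(jωL)
Y = (0.0735 − j0.150) S
|Y| = 0.167 S → |Z| = 1/|Y| = 6.00 Ω, ∠Z = −∠Y = 63.8°

6.00 Ω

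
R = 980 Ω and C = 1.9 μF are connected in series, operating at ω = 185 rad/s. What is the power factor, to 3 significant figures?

0.326

X_C = 1/(ωC) = 2840 Ω
Z = 980 − j2840 Ω
|Z| = √(980² + 2840²) = 3010 Ω
∠Z = arctan(-2840/980) = -71.0°
cos φ = cos(-71.0°) = 0.326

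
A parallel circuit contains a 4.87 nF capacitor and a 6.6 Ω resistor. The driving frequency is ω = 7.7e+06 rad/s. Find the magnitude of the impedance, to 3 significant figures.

6.41 Ω

X_C = 1/(ωC) = 26.7 Ω
Parallel: admittances add. Y = 1/R + jωC
Y = (0.152 + j0.0375) S
|Y| = 0.156 S → |Z| = 1/|Y| = 6.41 Ω, ∠Z = −∠Y = -13.9°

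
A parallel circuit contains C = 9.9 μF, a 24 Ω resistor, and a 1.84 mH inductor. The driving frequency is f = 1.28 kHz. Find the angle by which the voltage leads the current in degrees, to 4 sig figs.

ω = 2πf = 8042 rad/s
X_L = ωL = 14.80 Ω
X_C = 1/(ωC) = 12.56 Ω
Parallel: admittances add. Y = 1/R + 1/(jωL) + jωC
Y = (0.04167 + j0.01204) S
|Y| = 0.04337 S → |Z| = 1/|Y| = 23.06 Ω, ∠Z = −∠Y = -16.12°

-16.12°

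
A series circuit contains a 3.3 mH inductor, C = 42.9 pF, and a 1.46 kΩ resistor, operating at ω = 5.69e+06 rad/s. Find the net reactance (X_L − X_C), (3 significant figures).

14700 Ω

X_L = ωL = 18800 Ω
X_C = 1/(ωC) = 4100 Ω
X = 18800 − 4100 = 14700 Ω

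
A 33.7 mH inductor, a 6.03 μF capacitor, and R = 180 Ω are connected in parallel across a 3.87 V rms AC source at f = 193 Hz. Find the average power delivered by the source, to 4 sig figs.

ω = 2πf = 1213 rad/s
X_L = ωL = 40.87 Ω
X_C = 1/(ωC) = 136.8 Ω
Parallel: admittances add. Y = 1/R + 1/(jωL) + jωC
Y = (0.005556 − j0.01716) S
|Y| = 0.01803 S → |Z| = 1/|Y| = 55.45 Ω, ∠Z = −∠Y = 72.06°
I = V/|Z| = 69.79 mA
P = VI cos φ = 3.87 × 0.06979 × cos(72.06°) = 83.21 mW

83.21 mW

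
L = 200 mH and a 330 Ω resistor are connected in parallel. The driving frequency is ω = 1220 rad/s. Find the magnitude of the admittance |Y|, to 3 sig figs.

5.10 mS

X_L = ωL = 244 Ω
Parallel: admittances add. Y = 1/R + 1/(jωL)
Y = (0.00303 − j0.00410) S
|Y| = 0.00510 S → |Z| = 1/|Y| = 196 Ω, ∠Z = −∠Y = 53.5°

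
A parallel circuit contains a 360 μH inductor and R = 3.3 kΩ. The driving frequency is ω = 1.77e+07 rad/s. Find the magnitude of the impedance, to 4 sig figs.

X_L = ωL = 6372 Ω
Parallel: admittances add. Y = 1/R + 1/(jωL)
Y = (0.0003030 − j0.0001569) S
|Y| = 0.0003413 S → |Z| = 1/|Y| = 2930 Ω, ∠Z = −∠Y = 27.38°

2930 Ω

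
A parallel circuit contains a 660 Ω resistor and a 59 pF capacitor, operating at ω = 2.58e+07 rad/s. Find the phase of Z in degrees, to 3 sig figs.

-45.1°

X_C = 1/(ωC) = 657 Ω
Parallel: admittances add. Y = 1/R + jωC
Y = (0.00152 + j0.00152) S
|Y| = 0.00215 S → |Z| = 1/|Y| = 466 Ω, ∠Z = −∠Y = -45.1°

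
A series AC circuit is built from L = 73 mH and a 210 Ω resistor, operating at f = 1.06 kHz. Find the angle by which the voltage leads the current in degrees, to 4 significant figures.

ω = 2πf = 6660 rad/s
X_L = ωL = 486.2 Ω
Z = 210.0 + j486.2 Ω
|Z| = √(210.0² + 486.2²) = 529.6 Ω
∠Z = arctan(486.2/210.0) = 66.64°

66.64°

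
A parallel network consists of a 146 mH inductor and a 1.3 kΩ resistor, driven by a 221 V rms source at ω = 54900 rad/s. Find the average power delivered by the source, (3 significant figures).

37.6 W

X_L = ωL = 8020 Ω
Parallel: admittances add. Y = 1/R + 1/(jωL)
Y = (0.000769 − j0.000125) S
|Y| = 0.000779 S → |Z| = 1/|Y| = 1280 Ω, ∠Z = −∠Y = 9.21°
I = V/|Z| = 172 mA
P = VI cos φ = 221 × 0.172 × cos(9.21°) = 37.6 W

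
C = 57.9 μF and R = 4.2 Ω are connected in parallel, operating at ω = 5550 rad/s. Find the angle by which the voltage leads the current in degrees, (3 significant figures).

-53.5°

X_C = 1/(ωC) = 3.11 Ω
Parallel: admittances add. Y = 1/R + jωC
Y = (0.238 + j0.321) S
|Y| = 0.400 S → |Z| = 1/|Y| = 2.50 Ω, ∠Z = −∠Y = -53.5°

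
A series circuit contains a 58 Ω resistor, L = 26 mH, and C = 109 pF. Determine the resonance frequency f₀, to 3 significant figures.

94.5 kHz

ω₀ = 1/√(LC) = 1/√(0.026 × 1.09e-10) = 594000 rad/s
f₀ = ω₀/(2π) = 94.5 kHz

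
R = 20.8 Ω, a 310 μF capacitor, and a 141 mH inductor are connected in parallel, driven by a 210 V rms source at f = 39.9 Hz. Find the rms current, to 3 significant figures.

ω = 2πf = 250.7 rad/s
X_L = ωL = 35.3 Ω
X_C = 1/(ωC) = 12.9 Ω
Parallel: admittances add. Y = 1/R + 1/(jωL) + jωC
Y = (0.0481 + j0.0494) S
|Y| = 0.0690 S → |Z| = 1/|Y| = 14.5 Ω, ∠Z = −∠Y = -45.8°
I = V/|Z| = 210/14.5 = 14.5 A

14.5 A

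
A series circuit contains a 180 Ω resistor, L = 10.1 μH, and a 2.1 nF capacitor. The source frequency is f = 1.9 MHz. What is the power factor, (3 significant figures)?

0.913

ω = 2πf = 1.194e+07 rad/s
X_L = ωL = 121 Ω
X_C = 1/(ωC) = 39.9 Ω
Net reactance X = X_L − X_C = 80.7 Ω
Z = 180 + j80.7 Ω
|Z| = √(180² + 80.7²) = 197 Ω
∠Z = arctan(80.7/180) = 24.1°
cos φ = cos(24.1°) = 0.913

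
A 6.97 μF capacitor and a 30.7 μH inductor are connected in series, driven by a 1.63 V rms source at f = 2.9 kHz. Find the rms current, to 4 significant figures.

ω = 2πf = 18220 rad/s
X_L = ωL = 0.5594 Ω
X_C = 1/(ωC) = 7.874 Ω
Net reactance X = X_L − X_C = -7.314 Ω
Z = − j7.314 Ω
|Z| = √(0² + 7.314²) = 7.314 Ω
I = V/|Z| = 1.63/7.314 = 222.8 mA

222.8 mA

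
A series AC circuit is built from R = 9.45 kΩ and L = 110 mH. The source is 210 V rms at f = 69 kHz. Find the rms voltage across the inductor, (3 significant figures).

ω = 2πf = 433500 rad/s
X_L = ωL = 47700 Ω
Z = 9450 + j47700 Ω
|Z| = √(9450² + 47700²) = 48600 Ω
I = V/|Z| = 4.32 mA
V_L = I·|Z_L| = 0.00432 × 47700 = 206 V

206 V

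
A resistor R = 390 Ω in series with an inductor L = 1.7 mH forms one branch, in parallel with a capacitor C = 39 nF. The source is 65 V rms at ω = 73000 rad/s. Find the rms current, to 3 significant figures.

204 mA

X_L = ωL = 124 Ω
X_C = 1/(ωC) = 351 Ω
Branch 1 (R+jX_L): Z₁ = 390 + j124 Ω, |Z₁| = 409 Ω
Branch 2 (−jX_C): Z₂ = −j351 Ω
Parallel: Z = Z₁Z₂/(Z₁+Z₂), |Z| = 319 Ω, ∠Z = -42.1°
I = V/|Z| = 65/319 = 204 mA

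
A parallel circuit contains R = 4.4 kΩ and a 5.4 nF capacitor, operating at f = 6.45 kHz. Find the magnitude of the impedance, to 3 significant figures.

3170 Ω

ω = 2πf = 40530 rad/s
X_C = 1/(ωC) = 4570 Ω
Parallel: admittances add. Y = 1/R + jωC
Y = (0.000227 + j0.000219) S
|Y| = 0.000316 S → |Z| = 1/|Y| = 3170 Ω, ∠Z = −∠Y = -43.9°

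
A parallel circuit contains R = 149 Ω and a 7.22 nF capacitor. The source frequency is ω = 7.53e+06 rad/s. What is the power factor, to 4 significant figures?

X_C = 1/(ωC) = 18.39 Ω
Parallel: admittances add. Y = 1/R + jωC
Y = (0.006711 + j0.05437) S
|Y| = 0.05478 S → |Z| = 1/|Y| = 18.26 Ω, ∠Z = −∠Y = -82.96°
cos φ = cos(-82.96°) = 0.1225

0.1225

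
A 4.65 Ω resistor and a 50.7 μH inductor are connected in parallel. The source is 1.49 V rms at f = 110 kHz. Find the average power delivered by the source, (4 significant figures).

477.4 mW

ω = 2πf = 691200 rad/s
X_L = ωL = 35.04 Ω
Parallel: admittances add. Y = 1/R + 1/(jωL)
Y = (0.2151 − j0.02854) S
|Y| = 0.2169 S → |Z| = 1/|Y| = 4.610 Ω, ∠Z = −∠Y = 7.559°
I = V/|Z| = 323.2 mA
P = VI cos φ = 1.49 × 0.3232 × cos(7.559°) = 477.4 mW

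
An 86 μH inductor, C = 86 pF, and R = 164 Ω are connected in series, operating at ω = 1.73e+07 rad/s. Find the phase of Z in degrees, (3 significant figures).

X_L = ωL = 1490 Ω
X_C = 1/(ωC) = 672 Ω
Net reactance X = X_L − X_C = 816 Ω
Z = 164 + j816 Ω
|Z| = √(164² + 816²) = 832 Ω
∠Z = arctan(816/164) = 78.6°

78.6°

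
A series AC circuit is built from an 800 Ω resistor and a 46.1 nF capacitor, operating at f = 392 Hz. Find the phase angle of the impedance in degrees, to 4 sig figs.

-84.81°

ω = 2πf = 2463 rad/s
X_C = 1/(ωC) = 8807 Ω
Z = 800.0 − j8807 Ω
|Z| = √(800.0² + 8807²) = 8843 Ω
∠Z = arctan(-8807/800.0) = -84.81°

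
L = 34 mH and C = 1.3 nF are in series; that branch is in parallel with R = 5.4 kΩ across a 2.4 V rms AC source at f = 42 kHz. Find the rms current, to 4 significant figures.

ω = 2πf = 263900 rad/s
X_L = ωL = 8972 Ω
X_C = 1/(ωC) = 2915 Ω
Branch 1: Z₁ = R = 5400 Ω
Branch 2 (series LC): Z₂ = j(X_L − X_C) = j6057 Ω
Parallel: Z = Z₁Z₂/(Z₁+Z₂), |Z| = 4031 Ω, ∠Z = 41.72°
I = V/|Z| = 2.4/4031 = 595.4 μA

595.4 μA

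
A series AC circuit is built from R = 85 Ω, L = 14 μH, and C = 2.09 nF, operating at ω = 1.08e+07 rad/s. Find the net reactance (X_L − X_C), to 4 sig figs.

106.9 Ω

X_L = ωL = 151.2 Ω
X_C = 1/(ωC) = 44.30 Ω
X = 151.2 − 44.30 = 106.9 Ω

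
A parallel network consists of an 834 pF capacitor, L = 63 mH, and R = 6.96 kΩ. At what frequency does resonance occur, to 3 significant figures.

22.0 kHz

ω₀ = 1/√(LC) = 1/√(0.063 × 8.34e-10) = 138000 rad/s
f₀ = ω₀/(2π) = 22.0 kHz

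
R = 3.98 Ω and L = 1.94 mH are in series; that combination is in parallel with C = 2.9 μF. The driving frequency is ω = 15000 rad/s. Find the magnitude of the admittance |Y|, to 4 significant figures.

10.80 mS

X_L = ωL = 29.10 Ω
X_C = 1/(ωC) = 22.99 Ω
Branch 1 (R+jX_L): Z₁ = 3.980 + j29.10 Ω, |Z₁| = 29.37 Ω
Branch 2 (−jX_C): Z₂ = −j22.99 Ω
Parallel: Z = Z₁Z₂/(Z₁+Z₂), |Z| = 92.58 Ω, ∠Z = -64.71°
|Y| = 1/|Z| = 10.80 mS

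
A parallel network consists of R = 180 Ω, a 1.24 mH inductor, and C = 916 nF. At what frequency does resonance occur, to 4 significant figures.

4.722 kHz

ω₀ = 1/√(LC) = 1/√(0.00124 × 9.16e-07) = 29670 rad/s
f₀ = ω₀/(2π) = 4.722 kHz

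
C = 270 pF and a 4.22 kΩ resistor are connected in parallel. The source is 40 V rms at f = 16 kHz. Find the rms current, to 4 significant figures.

ω = 2πf = 100500 rad/s
X_C = 1/(ωC) = 36840 Ω
Parallel: admittances add. Y = 1/R + jωC
Y = (0.0002370 + j2.714e-05) S
|Y| = 0.0002385 S → |Z| = 1/|Y| = 4193 Ω, ∠Z = −∠Y = -6.534°
I = V/|Z| = 40/4193 = 9.541 mA

9.541 mA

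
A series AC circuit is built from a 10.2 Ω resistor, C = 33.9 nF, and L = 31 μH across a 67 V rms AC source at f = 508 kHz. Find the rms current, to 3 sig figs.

ω = 2πf = 3.192e+06 rad/s
X_L = ωL = 98.9 Ω
X_C = 1/(ωC) = 9.24 Ω
Net reactance X = X_L − X_C = 89.7 Ω
Z = 10.2 + j89.7 Ω
|Z| = √(10.2² + 89.7²) = 90.3 Ω
I = V/|Z| = 67/90.3 = 742 mA

742 mA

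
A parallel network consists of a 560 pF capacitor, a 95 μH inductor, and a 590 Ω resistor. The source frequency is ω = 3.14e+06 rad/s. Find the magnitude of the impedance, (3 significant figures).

X_L = ωL = 298 Ω
X_C = 1/(ωC) = 569 Ω
Parallel: admittances add. Y = 1/R + 1/(jωL) + jωC
Y = (0.00169 − j0.00159) S
|Y| = 0.00233 S → |Z| = 1/|Y| = 430 Ω, ∠Z = −∠Y = 43.2°

430 Ω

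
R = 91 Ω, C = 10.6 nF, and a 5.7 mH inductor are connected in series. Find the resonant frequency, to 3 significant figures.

ω₀ = 1/√(LC) = 1/√(0.0057 × 1.06e-08) = 128600 rad/s
f₀ = ω₀/(2π) = 20.5 kHz

20.5 kHz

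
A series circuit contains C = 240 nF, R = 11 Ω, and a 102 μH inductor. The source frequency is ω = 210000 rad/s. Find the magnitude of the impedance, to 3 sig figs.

11.1 Ω

X_L = ωL = 21.4 Ω
X_C = 1/(ωC) = 19.8 Ω
Net reactance X = X_L − X_C = 1.58 Ω
Z = 11.0 + j1.58 Ω
|Z| = √(11.0² + 1.58²) = 11.1 Ω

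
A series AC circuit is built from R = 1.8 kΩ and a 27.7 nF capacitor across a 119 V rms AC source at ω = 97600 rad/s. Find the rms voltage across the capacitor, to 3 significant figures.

X_C = 1/(ωC) = 370 Ω
Z = 1800 − j370 Ω
|Z| = √(1800² + 370²) = 1840 Ω
I = V/|Z| = 64.8 mA
V_C = I·|Z_C| = 0.0648 × 370 = 24.0 V

24.0 V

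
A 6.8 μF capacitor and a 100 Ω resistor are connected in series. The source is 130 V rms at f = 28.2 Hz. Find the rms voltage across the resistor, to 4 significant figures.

ω = 2πf = 177.2 rad/s
X_C = 1/(ωC) = 830.0 Ω
Z = 100.0 − j830.0 Ω
|Z| = √(100.0² + 830.0²) = 836.0 Ω
I = V/|Z| = 155.5 mA
V_R = I·|Z_R| = 0.1555 × 100.0 = 15.55 V

15.55 V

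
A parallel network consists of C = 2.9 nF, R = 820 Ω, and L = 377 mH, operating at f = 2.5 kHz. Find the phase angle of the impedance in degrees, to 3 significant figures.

5.77°

ω = 2πf = 15710 rad/s
X_L = ωL = 5920 Ω
X_C = 1/(ωC) = 22000 Ω
Parallel: admittances add. Y = 1/R + 1/(jωL) + jωC
Y = (0.00122 − j0.000123) S
|Y| = 0.00123 S → |Z| = 1/|Y| = 816 Ω, ∠Z = −∠Y = 5.77°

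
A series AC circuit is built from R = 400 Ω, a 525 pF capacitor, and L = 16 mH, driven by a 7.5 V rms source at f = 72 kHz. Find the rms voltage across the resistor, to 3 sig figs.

0.982 V

ω = 2πf = 452400 rad/s
X_L = ωL = 7240 Ω
X_C = 1/(ωC) = 4210 Ω
Net reactance X = X_L − X_C = 3030 Ω
Z = 400 + j3030 Ω
|Z| = √(400² + 3030²) = 3050 Ω
I = V/|Z| = 2.46 mA
V_R = I·|Z_R| = 0.00246 × 400 = 0.982 V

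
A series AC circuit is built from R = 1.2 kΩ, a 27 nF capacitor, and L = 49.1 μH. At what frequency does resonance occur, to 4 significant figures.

138.2 kHz

ω₀ = 1/√(LC) = 1/√(4.91e-05 × 2.7e-08) = 868500 rad/s
f₀ = ω₀/(2π) = 138.2 kHz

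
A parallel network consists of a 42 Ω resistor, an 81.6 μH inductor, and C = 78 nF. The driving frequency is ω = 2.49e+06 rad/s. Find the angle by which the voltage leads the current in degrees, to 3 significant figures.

X_L = ωL = 203 Ω
X_C = 1/(ωC) = 5.15 Ω
Parallel: admittances add. Y = 1/R + 1/(jωL) + jωC
Y = (0.0238 + j0.189) S
|Y| = 0.191 S → |Z| = 1/|Y| = 5.24 Ω, ∠Z = −∠Y = -82.8°

-82.8°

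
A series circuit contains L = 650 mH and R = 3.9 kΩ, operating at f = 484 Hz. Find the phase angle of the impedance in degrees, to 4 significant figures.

26.88°

ω = 2πf = 3041 rad/s
X_L = ωL = 1977 Ω
Z = 3900 + j1977 Ω
|Z| = √(3900² + 1977²) = 4372 Ω
∠Z = arctan(1977/3900) = 26.88°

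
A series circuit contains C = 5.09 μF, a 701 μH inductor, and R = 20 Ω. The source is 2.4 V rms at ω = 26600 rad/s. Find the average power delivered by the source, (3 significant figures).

219 mW

X_L = ωL = 18.6 Ω
X_C = 1/(ωC) = 7.39 Ω
Net reactance X = X_L − X_C = 11.3 Ω
Z = 20.0 + j11.3 Ω
|Z| = √(20.0² + 11.3²) = 23.0 Ω
∠Z = arctan(11.3/20.0) = 29.4°
I = V/|Z| = 105 mA
P = VI cos φ = 2.4 × 0.105 × cos(29.4°) = 219 mW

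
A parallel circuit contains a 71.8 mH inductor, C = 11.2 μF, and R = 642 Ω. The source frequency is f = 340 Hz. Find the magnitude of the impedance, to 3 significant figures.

ω = 2πf = 2136 rad/s
X_L = ωL = 153 Ω
X_C = 1/(ωC) = 41.8 Ω
Parallel: admittances add. Y = 1/R + 1/(jωL) + jωC
Y = (0.00156 + j0.0174) S
|Y| = 0.0175 S → |Z| = 1/|Y| = 57.2 Ω, ∠Z = −∠Y = -84.9°

57.2 Ω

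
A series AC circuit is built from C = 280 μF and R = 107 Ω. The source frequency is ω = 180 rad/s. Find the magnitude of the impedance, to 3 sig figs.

109 Ω

X_C = 1/(ωC) = 19.8 Ω
Z = 107 − j19.8 Ω
|Z| = √(107² + 19.8²) = 109 Ω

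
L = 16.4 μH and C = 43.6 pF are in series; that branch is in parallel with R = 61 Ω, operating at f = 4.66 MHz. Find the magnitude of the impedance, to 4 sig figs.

ω = 2πf = 2.928e+07 rad/s
X_L = ωL = 480.2 Ω
X_C = 1/(ωC) = 783.3 Ω
Branch 1: Z₁ = R = 61.00 Ω
Branch 2 (series LC): Z₂ = j(X_L − X_C) = −j303.1 Ω
Parallel: Z = Z₁Z₂/(Z₁+Z₂), |Z| = 59.80 Ω, ∠Z = -11.38°

59.80 Ω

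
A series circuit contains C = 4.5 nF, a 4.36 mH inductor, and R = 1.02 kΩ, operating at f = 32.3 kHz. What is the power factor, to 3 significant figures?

0.979

ω = 2πf = 202900 rad/s
X_L = ωL = 885 Ω
X_C = 1/(ωC) = 1090 Ω
Net reactance X = X_L − X_C = -210 Ω
Z = 1020 − j210 Ω
|Z| = √(1020² + 210²) = 1040 Ω
∠Z = arctan(-210/1020) = -11.6°
cos φ = cos(-11.6°) = 0.979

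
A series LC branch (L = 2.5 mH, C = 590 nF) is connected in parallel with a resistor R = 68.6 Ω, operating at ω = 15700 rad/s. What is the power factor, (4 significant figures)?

0.7077

X_L = ωL = 39.25 Ω
X_C = 1/(ωC) = 108.0 Ω
Branch 1: Z₁ = R = 68.60 Ω
Branch 2 (series LC): Z₂ = j(X_L − X_C) = −j68.71 Ω
Parallel: Z = Z₁Z₂/(Z₁+Z₂), |Z| = 48.55 Ω, ∠Z = -44.96°
cos φ = cos(-44.96°) = 0.7077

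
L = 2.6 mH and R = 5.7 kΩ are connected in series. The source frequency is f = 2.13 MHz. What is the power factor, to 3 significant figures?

0.162

ω = 2πf = 1.338e+07 rad/s
X_L = ωL = 34800 Ω
Z = 5700 + j34800 Ω
|Z| = √(5700² + 34800²) = 35300 Ω
∠Z = arctan(34800/5700) = 80.7°
cos φ = cos(80.7°) = 0.162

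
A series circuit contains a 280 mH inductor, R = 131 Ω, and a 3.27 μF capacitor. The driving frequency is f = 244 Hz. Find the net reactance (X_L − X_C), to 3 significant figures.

230 Ω

ω = 2πf = 1533 rad/s
X_L = ωL = 429 Ω
X_C = 1/(ωC) = 199 Ω
X = 429 − 199 = 230 Ω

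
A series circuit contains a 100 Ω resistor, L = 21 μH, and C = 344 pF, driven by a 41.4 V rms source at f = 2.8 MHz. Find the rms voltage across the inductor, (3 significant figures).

ω = 2πf = 1.759e+07 rad/s
X_L = ωL = 369 Ω
X_C = 1/(ωC) = 165 Ω
Net reactance X = X_L − X_C = 204 Ω
Z = 100 + j204 Ω
|Z| = √(100² + 204²) = 227 Ω
I = V/|Z| = 182 mA
V_L = I·|Z_L| = 0.182 × 369 = 67.3 V

67.3 V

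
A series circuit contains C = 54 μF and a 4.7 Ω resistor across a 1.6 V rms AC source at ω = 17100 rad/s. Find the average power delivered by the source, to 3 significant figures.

517 mW

X_C = 1/(ωC) = 1.08 Ω
Z = 4.70 − j1.08 Ω
|Z| = √(4.70² + 1.08²) = 4.82 Ω
∠Z = arctan(-1.08/4.70) = -13.0°
I = V/|Z| = 332 mA
P = VI cos φ = 1.6 × 0.332 × cos(-13.0°) = 517 mW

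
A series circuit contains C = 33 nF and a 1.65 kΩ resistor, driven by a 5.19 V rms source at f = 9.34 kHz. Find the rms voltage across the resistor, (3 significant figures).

ω = 2πf = 58680 rad/s
X_C = 1/(ωC) = 516 Ω
Z = 1650 − j516 Ω
|Z| = √(1650² + 516²) = 1730 Ω
I = V/|Z| = 3.00 mA
V_R = I·|Z_R| = 0.00300 × 1650 = 4.95 V

4.95 V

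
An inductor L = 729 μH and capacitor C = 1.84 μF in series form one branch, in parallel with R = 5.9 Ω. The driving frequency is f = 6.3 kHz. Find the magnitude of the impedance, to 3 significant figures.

5.50 Ω

ω = 2πf = 39580 rad/s
X_L = ωL = 28.9 Ω
X_C = 1/(ωC) = 13.7 Ω
Branch 1: Z₁ = R = 5.90 Ω
Branch 2 (series LC): Z₂ = j(X_L − X_C) = j15.1 Ω
Parallel: Z = Z₁Z₂/(Z₁+Z₂), |Z| = 5.50 Ω, ∠Z = 21.3°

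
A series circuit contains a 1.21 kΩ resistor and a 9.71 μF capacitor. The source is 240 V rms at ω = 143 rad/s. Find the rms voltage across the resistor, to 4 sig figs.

X_C = 1/(ωC) = 720.2 Ω
Z = 1210 − j720.2 Ω
|Z| = √(1210² + 720.2²) = 1408 Ω
I = V/|Z| = 170.4 mA
V_R = I·|Z_R| = 0.1704 × 1210 = 206.2 V

206.2 V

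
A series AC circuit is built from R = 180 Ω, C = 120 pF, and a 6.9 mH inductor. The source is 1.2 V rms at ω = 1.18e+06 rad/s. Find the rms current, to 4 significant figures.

1.096 mA

X_L = ωL = 8142 Ω
X_C = 1/(ωC) = 7062 Ω
Net reactance X = X_L − X_C = 1080 Ω
Z = 180.0 + j1080 Ω
|Z| = √(180.0² + 1080²) = 1095 Ω
I = V/|Z| = 1.2/1095 = 1.096 mA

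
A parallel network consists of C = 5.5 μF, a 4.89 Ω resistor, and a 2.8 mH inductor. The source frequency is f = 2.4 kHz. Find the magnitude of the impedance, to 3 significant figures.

4.70 Ω

ω = 2πf = 15080 rad/s
X_L = ωL = 42.2 Ω
X_C = 1/(ωC) = 12.1 Ω
Parallel: admittances add. Y = 1/R + 1/(jωL) + jωC
Y = (0.204 + j0.0593) S
|Y| = 0.213 S → |Z| = 1/|Y| = 4.70 Ω, ∠Z = −∠Y = -16.2°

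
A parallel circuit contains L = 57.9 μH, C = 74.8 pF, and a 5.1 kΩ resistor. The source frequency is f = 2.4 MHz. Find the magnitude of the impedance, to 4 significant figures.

5080 Ω

ω = 2πf = 1.508e+07 rad/s
X_L = ωL = 873.1 Ω
X_C = 1/(ωC) = 886.6 Ω
Parallel: admittances add. Y = 1/R + 1/(jωL) + jωC
Y = (0.0001961 − j1.737e-05) S
|Y| = 0.0001968 S → |Z| = 1/|Y| = 5080 Ω, ∠Z = −∠Y = 5.063°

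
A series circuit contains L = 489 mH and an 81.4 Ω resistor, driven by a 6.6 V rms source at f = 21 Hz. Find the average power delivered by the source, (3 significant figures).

ω = 2πf = 131.9 rad/s
X_L = ωL = 64.5 Ω
Z = 81.4 + j64.5 Ω
|Z| = √(81.4² + 64.5²) = 104 Ω
∠Z = arctan(64.5/81.4) = 38.4°
I = V/|Z| = 63.5 mA
P = VI cos φ = 6.6 × 0.0635 × cos(38.4°) = 329 mW

329 mW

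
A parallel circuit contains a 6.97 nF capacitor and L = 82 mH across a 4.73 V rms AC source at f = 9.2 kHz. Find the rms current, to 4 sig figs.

907.8 μA

ω = 2πf = 57810 rad/s
X_L = ωL = 4740 Ω
X_C = 1/(ωC) = 2482 Ω
Parallel: admittances add. Y = 1/(jωL) + jωC
Y = (0 + j0.0001919) S
|Y| = 0.0001919 S → |Z| = 1/|Y| = 5210 Ω, ∠Z = −∠Y = -90.00°
I = V/|Z| = 4.73/5210 = 907.8 μA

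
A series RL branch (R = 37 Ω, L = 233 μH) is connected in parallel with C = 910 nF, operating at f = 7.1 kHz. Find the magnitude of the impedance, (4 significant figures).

23.88 Ω

ω = 2πf = 44610 rad/s
X_L = ωL = 10.39 Ω
X_C = 1/(ωC) = 24.63 Ω
Branch 1 (R+jX_L): Z₁ = 37.00 + j10.39 Ω, |Z₁| = 38.43 Ω
Branch 2 (−jX_C): Z₂ = −j24.63 Ω
Parallel: Z = Z₁Z₂/(Z₁+Z₂), |Z| = 23.88 Ω, ∠Z = -53.26°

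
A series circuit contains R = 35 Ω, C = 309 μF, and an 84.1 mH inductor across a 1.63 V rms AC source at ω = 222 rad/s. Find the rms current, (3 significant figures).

46.3 mA

X_L = ωL = 18.7 Ω
X_C = 1/(ωC) = 14.6 Ω
Net reactance X = X_L − X_C = 4.09 Ω
Z = 35.0 + j4.09 Ω
|Z| = √(35.0² + 4.09²) = 35.2 Ω
I = V/|Z| = 1.63/35.2 = 46.3 mA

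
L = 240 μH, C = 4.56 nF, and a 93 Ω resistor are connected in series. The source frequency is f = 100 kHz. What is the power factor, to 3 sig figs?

ω = 2πf = 628300 rad/s
X_L = ωL = 151 Ω
X_C = 1/(ωC) = 349 Ω
Net reactance X = X_L − X_C = -198 Ω
Z = 93.0 − j198 Ω
|Z| = √(93.0² + 198²) = 219 Ω
∠Z = arctan(-198/93.0) = -64.9°
cos φ = cos(-64.9°) = 0.425

0.425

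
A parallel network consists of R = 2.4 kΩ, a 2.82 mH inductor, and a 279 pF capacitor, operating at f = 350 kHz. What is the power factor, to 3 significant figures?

0.678

ω = 2πf = 2.199e+06 rad/s
X_L = ωL = 6200 Ω
X_C = 1/(ωC) = 1630 Ω
Parallel: admittances add. Y = 1/R + 1/(jωL) + jωC
Y = (0.000417 + j0.000452) S
|Y| = 0.000615 S → |Z| = 1/|Y| = 1630 Ω, ∠Z = −∠Y = -47.3°
cos φ = cos(-47.3°) = 0.678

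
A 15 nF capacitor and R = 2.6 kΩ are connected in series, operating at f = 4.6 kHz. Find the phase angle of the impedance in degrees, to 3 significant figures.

ω = 2πf = 28900 rad/s
X_C = 1/(ωC) = 2310 Ω
Z = 2600 − j2310 Ω
|Z| = √(2600² + 2310²) = 3480 Ω
∠Z = arctan(-2310/2600) = -41.6°

-41.6°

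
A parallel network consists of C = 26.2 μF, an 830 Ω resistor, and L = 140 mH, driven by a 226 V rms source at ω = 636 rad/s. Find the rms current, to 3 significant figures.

X_L = ωL = 89.0 Ω
X_C = 1/(ωC) = 60.0 Ω
Parallel: admittances add. Y = 1/R + 1/(jωL) + jωC
Y = (0.00120 + j0.00543) S
|Y| = 0.00556 S → |Z| = 1/|Y| = 180 Ω, ∠Z = −∠Y = -77.5°
I = V/|Z| = 226/180 = 1.26 A

1.26 A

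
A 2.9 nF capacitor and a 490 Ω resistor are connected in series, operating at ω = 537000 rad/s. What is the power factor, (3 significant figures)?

0.607

X_C = 1/(ωC) = 642 Ω
Z = 490 − j642 Ω
|Z| = √(490² + 642²) = 808 Ω
∠Z = arctan(-642/490) = -52.7°
cos φ = cos(-52.7°) = 0.607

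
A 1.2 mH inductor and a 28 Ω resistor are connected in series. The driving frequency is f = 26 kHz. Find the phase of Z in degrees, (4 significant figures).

81.87°

ω = 2πf = 163400 rad/s
X_L = ωL = 196.0 Ω
Z = 28.00 + j196.0 Ω
|Z| = √(28.00² + 196.0²) = 198.0 Ω
∠Z = arctan(196.0/28.00) = 81.87°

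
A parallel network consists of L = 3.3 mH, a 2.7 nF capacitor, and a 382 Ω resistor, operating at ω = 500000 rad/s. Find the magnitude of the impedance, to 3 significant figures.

X_L = ωL = 1650 Ω
X_C = 1/(ωC) = 741 Ω
Parallel: admittances add. Y = 1/R + 1/(jωL) + jωC
Y = (0.00262 + j0.000744) S
|Y| = 0.00272 S → |Z| = 1/|Y| = 367 Ω, ∠Z = −∠Y = -15.9°

367 Ω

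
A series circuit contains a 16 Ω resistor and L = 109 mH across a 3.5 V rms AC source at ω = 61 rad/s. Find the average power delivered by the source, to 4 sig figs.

652.9 mW

X_L = ωL = 6.649 Ω
Z = 16.00 + j6.649 Ω
|Z| = √(16.00² + 6.649²) = 17.33 Ω
∠Z = arctan(6.649/16.00) = 22.57°
I = V/|Z| = 202.0 mA
P = VI cos φ = 3.5 × 0.2020 × cos(22.57°) = 652.9 mW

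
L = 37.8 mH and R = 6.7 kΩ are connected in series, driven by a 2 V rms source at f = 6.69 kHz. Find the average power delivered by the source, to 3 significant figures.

ω = 2πf = 42030 rad/s
X_L = ωL = 1590 Ω
Z = 6700 + j1590 Ω
|Z| = √(6700² + 1590²) = 6890 Ω
∠Z = arctan(1590/6700) = 13.3°
I = V/|Z| = 290 μA
P = VI cos φ = 2 × 0.000290 × cos(13.3°) = 565 μW

565 μW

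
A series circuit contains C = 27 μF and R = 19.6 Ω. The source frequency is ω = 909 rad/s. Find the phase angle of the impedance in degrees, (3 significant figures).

-64.3°

X_C = 1/(ωC) = 40.7 Ω
Z = 19.6 − j40.7 Ω
|Z| = √(19.6² + 40.7²) = 45.2 Ω
∠Z = arctan(-40.7/19.6) = -64.3°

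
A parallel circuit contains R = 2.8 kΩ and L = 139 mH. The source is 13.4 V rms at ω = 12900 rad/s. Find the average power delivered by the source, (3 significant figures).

64.1 mW

X_L = ωL = 1790 Ω
Parallel: admittances add. Y = 1/R + 1/(jωL)
Y = (0.000357 − j0.000558) S
|Y| = 0.000662 S → |Z| = 1/|Y| = 1510 Ω, ∠Z = −∠Y = 57.4°
I = V/|Z| = 8.87 mA
P = VI cos φ = 13.4 × 0.00887 × cos(57.4°) = 64.1 mW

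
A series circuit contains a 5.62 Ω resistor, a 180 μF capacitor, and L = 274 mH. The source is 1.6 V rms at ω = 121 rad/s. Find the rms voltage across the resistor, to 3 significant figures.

0.645 V

X_L = ωL = 33.2 Ω
X_C = 1/(ωC) = 45.9 Ω
Net reactance X = X_L − X_C = -12.8 Ω
Z = 5.62 − j12.8 Ω
|Z| = √(5.62² + 12.8²) = 13.9 Ω
I = V/|Z| = 115 mA
V_R = I·|Z_R| = 0.115 × 5.62 = 0.645 V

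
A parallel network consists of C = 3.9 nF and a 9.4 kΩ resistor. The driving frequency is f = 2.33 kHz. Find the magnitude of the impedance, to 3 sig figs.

ω = 2πf = 14640 rad/s
X_C = 1/(ωC) = 17500 Ω
Parallel: admittances add. Y = 1/R + jωC
Y = (0.000106 + j5.71e-05) S
|Y| = 0.000121 S → |Z| = 1/|Y| = 8280 Ω, ∠Z = −∠Y = -28.2°

8280 Ω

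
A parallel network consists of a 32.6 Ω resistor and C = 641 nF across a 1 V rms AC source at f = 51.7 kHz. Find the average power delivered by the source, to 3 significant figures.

ω = 2πf = 324800 rad/s
X_C = 1/(ωC) = 4.80 Ω
Parallel: admittances add. Y = 1/R + jωC
Y = (0.0307 + j0.208) S
|Y| = 0.210 S → |Z| = 1/|Y| = 4.75 Ω, ∠Z = −∠Y = -81.6°
I = V/|Z| = 210 mA
P = VI cos φ = 1 × 0.210 × cos(-81.6°) = 30.7 mW

30.7 mW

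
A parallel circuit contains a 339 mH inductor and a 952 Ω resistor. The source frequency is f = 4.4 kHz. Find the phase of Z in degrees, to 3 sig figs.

5.80°

ω = 2πf = 27650 rad/s
X_L = ωL = 9370 Ω
Parallel: admittances add. Y = 1/R + 1/(jωL)
Y = (0.00105 − j0.000107) S
|Y| = 0.00106 S → |Z| = 1/|Y| = 947 Ω, ∠Z = −∠Y = 5.80°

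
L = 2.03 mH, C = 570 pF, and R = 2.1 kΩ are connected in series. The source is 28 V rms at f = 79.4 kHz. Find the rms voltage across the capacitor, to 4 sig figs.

30.13 V

ω = 2πf = 498900 rad/s
X_L = ωL = 1013 Ω
X_C = 1/(ωC) = 3517 Ω
Net reactance X = X_L − X_C = -2504 Ω
Z = 2100 − j2504 Ω
|Z| = √(2100² + 2504²) = 3268 Ω
I = V/|Z| = 8.568 mA
V_C = I·|Z_C| = 0.008568 × 3517 = 30.13 V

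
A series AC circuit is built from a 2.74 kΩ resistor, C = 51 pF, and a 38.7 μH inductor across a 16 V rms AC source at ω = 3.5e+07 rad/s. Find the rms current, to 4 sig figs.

5.609 mA

X_L = ωL = 1354 Ω
X_C = 1/(ωC) = 560.2 Ω
Net reactance X = X_L − X_C = 794.3 Ω
Z = 2740 + j794.3 Ω
|Z| = √(2740² + 794.3²) = 2853 Ω
I = V/|Z| = 16/2853 = 5.609 mA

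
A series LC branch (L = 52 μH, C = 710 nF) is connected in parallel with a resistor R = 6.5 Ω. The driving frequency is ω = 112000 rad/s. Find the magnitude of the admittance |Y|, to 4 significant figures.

213.6 mS

X_L = ωL = 5.824 Ω
X_C = 1/(ωC) = 12.58 Ω
Branch 1: Z₁ = R = 6.500 Ω
Branch 2 (series LC): Z₂ = j(X_L − X_C) = −j6.751 Ω
Parallel: Z = Z₁Z₂/(Z₁+Z₂), |Z| = 4.683 Ω, ∠Z = -43.91°
|Y| = 1/|Z| = 213.6 mS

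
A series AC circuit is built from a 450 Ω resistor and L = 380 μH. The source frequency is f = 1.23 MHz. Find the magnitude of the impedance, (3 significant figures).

2970 Ω

ω = 2πf = 7.728e+06 rad/s
X_L = ωL = 2940 Ω
Z = 450 + j2940 Ω
|Z| = √(450² + 2940²) = 2970 Ω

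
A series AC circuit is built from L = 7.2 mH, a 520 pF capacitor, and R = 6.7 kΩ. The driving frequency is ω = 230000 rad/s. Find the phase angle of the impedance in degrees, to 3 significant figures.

X_L = ωL = 1660 Ω
X_C = 1/(ωC) = 8360 Ω
Net reactance X = X_L − X_C = -6710 Ω
Z = 6700 − j6710 Ω
|Z| = √(6700² + 6710²) = 9480 Ω
∠Z = arctan(-6710/6700) = -45.0°

-45.0°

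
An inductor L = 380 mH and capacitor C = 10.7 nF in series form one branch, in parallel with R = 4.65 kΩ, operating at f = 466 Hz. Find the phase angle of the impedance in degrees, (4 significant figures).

ω = 2πf = 2928 rad/s
X_L = ωL = 1113 Ω
X_C = 1/(ωC) = 31920 Ω
Branch 1: Z₁ = R = 4650 Ω
Branch 2 (series LC): Z₂ = j(X_L − X_C) = −j30810 Ω
Parallel: Z = Z₁Z₂/(Z₁+Z₂), |Z| = 4598 Ω, ∠Z = -8.584°

-8.584°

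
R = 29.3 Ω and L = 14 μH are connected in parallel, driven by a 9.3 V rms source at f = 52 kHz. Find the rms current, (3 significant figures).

2.06 A

ω = 2πf = 326700 rad/s
X_L = ωL = 4.57 Ω
Parallel: admittances add. Y = 1/R + 1/(jωL)
Y = (0.0341 − j0.219) S
|Y| = 0.221 S → |Z| = 1/|Y| = 4.52 Ω, ∠Z = −∠Y = 81.1°
I = V/|Z| = 9.3/4.52 = 2.06 A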